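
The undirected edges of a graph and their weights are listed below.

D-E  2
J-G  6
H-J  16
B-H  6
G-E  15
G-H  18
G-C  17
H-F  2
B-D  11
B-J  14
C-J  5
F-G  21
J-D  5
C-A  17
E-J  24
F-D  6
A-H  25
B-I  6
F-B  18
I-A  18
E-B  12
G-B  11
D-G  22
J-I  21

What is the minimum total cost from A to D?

27

Candidate routes:
A - C - J - D: 17+5+5 = 27
A - I - B - D: 18+6+11 = 35
A - I - B - H - F - D: 18+6+6+2+6 = 38
A - H - F - D: 25+2+6 = 33
The minimum is 27 via A - C - J - D.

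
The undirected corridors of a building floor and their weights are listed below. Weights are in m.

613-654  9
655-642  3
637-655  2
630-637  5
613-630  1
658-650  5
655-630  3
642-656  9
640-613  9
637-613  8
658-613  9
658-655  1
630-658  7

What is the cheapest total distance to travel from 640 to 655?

13 m

Shortest distances from 640:
640: 0
613: 9  (via 640)
630: 10  (via 613)
655: 13  (via 630)
Shortest route: 640 → 613 → 630 → 655 = 13 m.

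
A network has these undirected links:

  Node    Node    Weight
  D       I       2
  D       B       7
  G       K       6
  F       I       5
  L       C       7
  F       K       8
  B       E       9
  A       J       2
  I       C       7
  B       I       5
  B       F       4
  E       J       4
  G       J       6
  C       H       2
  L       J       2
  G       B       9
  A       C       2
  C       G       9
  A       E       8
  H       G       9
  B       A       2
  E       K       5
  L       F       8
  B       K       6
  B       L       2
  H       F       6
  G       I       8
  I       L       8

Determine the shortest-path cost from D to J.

11

Enumerating some paths:
D - I - L - J: 2+8+2 = 12
D - B - A - J: 7+2+2 = 11
D - I - C - A - J: 2+7+2+2 = 13
Cheapest is D - B - A - J at 11.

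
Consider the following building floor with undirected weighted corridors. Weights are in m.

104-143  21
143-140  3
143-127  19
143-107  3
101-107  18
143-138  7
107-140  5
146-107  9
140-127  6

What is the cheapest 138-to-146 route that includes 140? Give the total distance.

Shortest 138→140: 138–143–140 = 10
Best 140 to 146: 140–107–146 costing 14
Total via 140: 10 + 14 = 24 m.

24 m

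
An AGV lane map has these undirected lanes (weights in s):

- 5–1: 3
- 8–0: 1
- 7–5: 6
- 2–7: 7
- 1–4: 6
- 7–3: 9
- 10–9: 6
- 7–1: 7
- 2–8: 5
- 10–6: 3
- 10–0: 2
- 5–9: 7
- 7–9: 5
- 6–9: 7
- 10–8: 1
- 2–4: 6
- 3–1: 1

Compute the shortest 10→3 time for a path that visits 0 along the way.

21 s

Best 10 to 0: 10–0 costing 2
Best 0 to 3: 0–8–2–4–1–3 costing 19
Total via 0: 2 + 19 = 21 s.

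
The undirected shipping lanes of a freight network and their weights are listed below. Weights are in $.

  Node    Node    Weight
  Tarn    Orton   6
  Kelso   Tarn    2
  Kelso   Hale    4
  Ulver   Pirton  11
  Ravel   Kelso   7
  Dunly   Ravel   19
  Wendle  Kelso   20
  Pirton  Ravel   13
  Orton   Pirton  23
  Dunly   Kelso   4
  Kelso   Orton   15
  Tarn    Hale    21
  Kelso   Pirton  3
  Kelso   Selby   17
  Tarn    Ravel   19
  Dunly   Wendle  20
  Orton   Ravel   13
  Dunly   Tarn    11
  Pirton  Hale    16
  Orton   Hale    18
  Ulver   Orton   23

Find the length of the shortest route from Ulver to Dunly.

$18

Enumerating some paths:
Ulver → Pirton → Kelso → Tarn → Dunly: 11+3+2+11 = 27
Ulver → Pirton → Kelso → Dunly: 11+3+4 = 18
Ulver → Orton → Tarn → Kelso → Dunly: 23+6+2+4 = 35
The minimum is $18 via Ulver → Pirton → Kelso → Dunly.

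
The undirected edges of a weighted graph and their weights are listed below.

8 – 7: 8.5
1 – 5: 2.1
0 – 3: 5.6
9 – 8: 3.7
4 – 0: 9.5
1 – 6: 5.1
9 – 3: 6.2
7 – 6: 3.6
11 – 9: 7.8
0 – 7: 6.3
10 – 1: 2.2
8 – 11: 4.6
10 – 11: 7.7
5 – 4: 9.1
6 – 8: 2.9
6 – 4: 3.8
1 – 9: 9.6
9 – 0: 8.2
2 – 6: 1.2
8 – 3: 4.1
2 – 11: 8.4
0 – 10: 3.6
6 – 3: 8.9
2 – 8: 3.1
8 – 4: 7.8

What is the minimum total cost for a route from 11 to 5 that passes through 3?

Shortest 11→3: 11 → 8 → 3 = 8.7
Best 3 to 5: 3 → 0 → 10 → 1 → 5 costing 13.5
Total via 3: 8.7 + 13.5 = 22.2.

22.2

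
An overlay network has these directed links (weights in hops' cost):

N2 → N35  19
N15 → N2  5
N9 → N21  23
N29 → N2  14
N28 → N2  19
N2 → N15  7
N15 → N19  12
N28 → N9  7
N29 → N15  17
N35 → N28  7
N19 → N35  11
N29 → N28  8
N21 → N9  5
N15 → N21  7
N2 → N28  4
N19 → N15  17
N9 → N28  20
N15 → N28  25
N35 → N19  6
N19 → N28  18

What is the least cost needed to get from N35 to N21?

30 hops' cost

Shortest distances from N35:
N35: 0
N19: 6  (via N35)
N28: 7  (via N35)
N9: 14  (via N28)
N15: 23  (via N19)
N2: 26  (via N28)
N21: 30  (via N15)
Shortest route: N35 → N19 → N15 → N21 = 30 hops' cost.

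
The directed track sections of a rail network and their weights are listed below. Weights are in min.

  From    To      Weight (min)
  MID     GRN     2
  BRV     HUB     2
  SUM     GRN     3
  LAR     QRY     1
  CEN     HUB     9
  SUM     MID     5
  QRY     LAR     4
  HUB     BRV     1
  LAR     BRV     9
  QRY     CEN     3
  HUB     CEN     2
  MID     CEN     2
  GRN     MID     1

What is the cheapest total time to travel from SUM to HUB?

Candidate routes:
SUM → GRN → MID → CEN → HUB: 3+1+2+9 = 15
SUM → MID → CEN → HUB: 5+2+9 = 16
The minimum is 15 min via SUM → GRN → MID → CEN → HUB.

15 min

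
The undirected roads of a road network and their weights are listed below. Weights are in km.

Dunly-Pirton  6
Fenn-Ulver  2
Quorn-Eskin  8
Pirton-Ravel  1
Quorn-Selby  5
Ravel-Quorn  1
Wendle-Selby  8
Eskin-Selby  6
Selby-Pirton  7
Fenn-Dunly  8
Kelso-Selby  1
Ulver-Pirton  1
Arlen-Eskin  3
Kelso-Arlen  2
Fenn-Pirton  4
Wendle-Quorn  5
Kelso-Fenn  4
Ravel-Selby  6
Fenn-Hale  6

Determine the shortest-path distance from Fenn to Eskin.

Shortest distances from Fenn:
Fenn: 0
Ulver: 2  (via Fenn)
Pirton: 3  (via Ulver)
Kelso: 4  (via Fenn)
Ravel: 4  (via Pirton)
Selby: 5  (via Kelso)
Quorn: 5  (via Ravel)
Hale: 6  (via Fenn)
Arlen: 6  (via Kelso)
Dunly: 8  (via Fenn)
Eskin: 9  (via Arlen)
Shortest route: Fenn–Kelso–Arlen–Eskin = 9 km.

9 km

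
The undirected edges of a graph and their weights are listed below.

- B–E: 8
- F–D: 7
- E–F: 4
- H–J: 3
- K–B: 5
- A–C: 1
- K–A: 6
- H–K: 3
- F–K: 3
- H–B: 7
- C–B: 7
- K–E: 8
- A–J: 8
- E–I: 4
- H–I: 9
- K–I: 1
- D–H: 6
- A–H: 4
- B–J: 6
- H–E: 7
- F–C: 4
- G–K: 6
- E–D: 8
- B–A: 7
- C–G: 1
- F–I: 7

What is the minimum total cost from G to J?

Settle nodes by increasing distance from G:
G: 0
C: 1  (via G)
A: 2  (via C)
F: 5  (via C)
H: 6  (via A)
K: 6  (via G)
I: 7  (via K)
B: 8  (via C)
E: 9  (via F)
J: 9  (via H)
Shortest route: G → C → A → H → J = 9.

9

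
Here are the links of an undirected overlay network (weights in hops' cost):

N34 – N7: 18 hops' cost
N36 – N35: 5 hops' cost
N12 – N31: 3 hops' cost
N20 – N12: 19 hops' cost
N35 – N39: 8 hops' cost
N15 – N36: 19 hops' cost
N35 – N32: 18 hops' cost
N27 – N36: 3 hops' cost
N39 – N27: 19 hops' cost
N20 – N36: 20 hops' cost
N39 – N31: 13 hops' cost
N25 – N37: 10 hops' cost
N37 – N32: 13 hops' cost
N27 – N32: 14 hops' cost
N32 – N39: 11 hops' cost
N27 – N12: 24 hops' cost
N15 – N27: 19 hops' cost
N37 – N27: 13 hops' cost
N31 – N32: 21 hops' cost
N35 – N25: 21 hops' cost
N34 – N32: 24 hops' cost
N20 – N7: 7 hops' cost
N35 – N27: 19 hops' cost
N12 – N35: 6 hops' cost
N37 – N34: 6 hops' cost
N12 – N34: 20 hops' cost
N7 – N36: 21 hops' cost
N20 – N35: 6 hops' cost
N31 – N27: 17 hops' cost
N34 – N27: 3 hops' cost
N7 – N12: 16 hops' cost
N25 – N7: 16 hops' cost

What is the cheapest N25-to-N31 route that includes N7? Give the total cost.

35 hops' cost

Best N25 to N7: N25 → N7 costing 16
Shortest N7→N31: N7 → N12 → N31 = 19
Total via N7: 16 + 19 = 35 hops' cost.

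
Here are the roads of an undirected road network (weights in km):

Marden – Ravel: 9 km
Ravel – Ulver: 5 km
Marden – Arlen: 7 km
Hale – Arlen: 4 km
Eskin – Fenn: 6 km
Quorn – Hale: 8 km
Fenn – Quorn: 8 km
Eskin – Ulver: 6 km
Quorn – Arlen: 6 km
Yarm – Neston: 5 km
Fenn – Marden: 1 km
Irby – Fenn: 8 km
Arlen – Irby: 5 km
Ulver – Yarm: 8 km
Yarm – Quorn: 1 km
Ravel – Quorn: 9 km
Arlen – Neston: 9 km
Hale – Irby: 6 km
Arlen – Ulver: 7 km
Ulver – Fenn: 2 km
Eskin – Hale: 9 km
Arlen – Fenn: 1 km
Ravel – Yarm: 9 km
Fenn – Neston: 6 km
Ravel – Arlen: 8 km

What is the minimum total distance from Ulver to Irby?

8 km

Settle nodes by increasing distance from Ulver:
Ulver: 0
Fenn: 2  (via Ulver)
Arlen: 3  (via Fenn)
Marden: 3  (via Fenn)
Ravel: 5  (via Ulver)
Eskin: 6  (via Ulver)
Hale: 7  (via Arlen)
Neston: 8  (via Fenn)
Irby: 8  (via Arlen)
Shortest route: Ulver–Fenn–Arlen–Irby = 8 km.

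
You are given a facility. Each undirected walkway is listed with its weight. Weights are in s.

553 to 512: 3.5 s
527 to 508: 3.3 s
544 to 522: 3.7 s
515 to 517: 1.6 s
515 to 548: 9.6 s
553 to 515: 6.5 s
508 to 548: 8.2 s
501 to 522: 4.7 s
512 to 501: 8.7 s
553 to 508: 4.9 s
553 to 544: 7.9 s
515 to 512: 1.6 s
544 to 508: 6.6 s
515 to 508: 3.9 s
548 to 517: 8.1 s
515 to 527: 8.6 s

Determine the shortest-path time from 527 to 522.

13.6 s

Compare a few routes:
527 - 508 - 553 - 544 - 522: 3.3+4.9+7.9+3.7 = 19.8
527 - 508 - 515 - 512 - 501 - 522: 3.3+3.9+1.6+8.7+4.7 = 22.2
527 - 508 - 544 - 522: 3.3+6.6+3.7 = 13.6
The minimum is 13.6 s via 527 - 508 - 544 - 522.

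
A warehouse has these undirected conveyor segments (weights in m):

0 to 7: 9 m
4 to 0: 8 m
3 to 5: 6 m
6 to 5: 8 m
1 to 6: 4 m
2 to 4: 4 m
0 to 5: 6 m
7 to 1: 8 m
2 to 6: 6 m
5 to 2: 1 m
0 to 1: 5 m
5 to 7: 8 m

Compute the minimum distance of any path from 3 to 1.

17 m

Shortest distances from 3:
3: 0
5: 6  (via 3)
2: 7  (via 5)
4: 11  (via 2)
0: 12  (via 5)
6: 13  (via 2)
7: 14  (via 5)
1: 17  (via 0)
Shortest route: 3 → 5 → 0 → 1 = 17 m.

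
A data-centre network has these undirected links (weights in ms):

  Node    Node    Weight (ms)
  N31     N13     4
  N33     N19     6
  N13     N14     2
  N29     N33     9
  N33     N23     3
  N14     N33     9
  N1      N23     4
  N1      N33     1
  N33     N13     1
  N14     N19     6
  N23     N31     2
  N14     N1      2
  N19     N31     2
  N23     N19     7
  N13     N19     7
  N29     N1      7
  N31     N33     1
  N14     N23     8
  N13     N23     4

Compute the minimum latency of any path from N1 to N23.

4 ms

Candidate routes:
N1 → N14 → N13 → N23: 2+2+4 = 8
N1 → N33 → N13 → N23: 1+1+4 = 6
N1 → N23: 4 = 4
N1 → N33 → N13 → N31 → N23: 1+1+4+2 = 8
The minimum is 4 ms via N1 → N23.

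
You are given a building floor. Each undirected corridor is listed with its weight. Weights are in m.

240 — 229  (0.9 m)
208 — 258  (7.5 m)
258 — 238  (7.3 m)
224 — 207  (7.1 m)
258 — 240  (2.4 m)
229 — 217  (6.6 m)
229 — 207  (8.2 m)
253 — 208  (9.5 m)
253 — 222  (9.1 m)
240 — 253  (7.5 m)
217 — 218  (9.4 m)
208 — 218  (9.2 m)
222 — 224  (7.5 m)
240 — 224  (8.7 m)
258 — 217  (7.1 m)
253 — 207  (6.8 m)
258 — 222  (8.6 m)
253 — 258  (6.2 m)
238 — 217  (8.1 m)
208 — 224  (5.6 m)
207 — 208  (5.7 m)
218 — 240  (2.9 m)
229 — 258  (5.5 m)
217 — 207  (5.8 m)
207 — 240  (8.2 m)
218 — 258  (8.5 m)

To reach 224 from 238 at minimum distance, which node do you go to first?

Candidate routes:
238 → 258 → 208 → 224: 7.3+7.5+5.6 = 20.4
238 → 258 → 240 → 224: 7.3+2.4+8.7 = 18.4
The minimum is 18.4 m via 238 → 258 → 240 → 224.
So from 238 the first move is to 258.

258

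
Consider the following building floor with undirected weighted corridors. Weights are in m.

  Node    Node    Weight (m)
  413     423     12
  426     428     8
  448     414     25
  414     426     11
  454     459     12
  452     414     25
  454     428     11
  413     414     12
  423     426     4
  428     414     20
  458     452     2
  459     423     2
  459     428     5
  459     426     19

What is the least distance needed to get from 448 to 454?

Enumerating some paths:
448 → 414 → 426 → 428 → 454: 25+11+8+11 = 55
448 → 414 → 426 → 423 → 459 → 454: 25+11+4+2+12 = 54
448 → 414 → 428 → 454: 25+20+11 = 56
448 → 414 → 426 → 423 → 459 → 428 → 454: 25+11+4+2+5+11 = 58
The minimum is 54 m via 448 → 414 → 426 → 423 → 459 → 454.

54 m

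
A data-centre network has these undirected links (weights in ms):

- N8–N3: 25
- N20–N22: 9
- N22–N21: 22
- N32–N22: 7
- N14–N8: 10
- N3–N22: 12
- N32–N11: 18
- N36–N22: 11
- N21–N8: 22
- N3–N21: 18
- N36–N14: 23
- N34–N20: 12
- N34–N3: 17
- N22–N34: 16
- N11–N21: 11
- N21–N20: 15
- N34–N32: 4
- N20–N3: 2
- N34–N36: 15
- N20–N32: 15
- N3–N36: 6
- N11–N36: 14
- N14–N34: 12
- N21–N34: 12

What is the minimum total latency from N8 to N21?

22 ms

Running Dijkstra from N8:
N8: 0
N14: 10  (via N8)
N21: 22  (via N8)
Shortest route: N8 → N21 = 22 ms.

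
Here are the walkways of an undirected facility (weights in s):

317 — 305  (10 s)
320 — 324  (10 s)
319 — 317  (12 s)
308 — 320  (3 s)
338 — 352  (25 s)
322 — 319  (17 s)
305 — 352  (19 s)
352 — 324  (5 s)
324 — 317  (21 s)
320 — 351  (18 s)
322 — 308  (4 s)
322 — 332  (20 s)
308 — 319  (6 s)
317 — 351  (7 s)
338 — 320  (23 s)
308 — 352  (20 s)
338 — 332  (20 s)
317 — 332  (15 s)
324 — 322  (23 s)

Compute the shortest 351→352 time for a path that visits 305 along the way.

Best 351 to 305: 351–317–305 costing 17
Shortest 305→352: 305–352 = 19
Total via 305: 17 + 19 = 36 s.

36 s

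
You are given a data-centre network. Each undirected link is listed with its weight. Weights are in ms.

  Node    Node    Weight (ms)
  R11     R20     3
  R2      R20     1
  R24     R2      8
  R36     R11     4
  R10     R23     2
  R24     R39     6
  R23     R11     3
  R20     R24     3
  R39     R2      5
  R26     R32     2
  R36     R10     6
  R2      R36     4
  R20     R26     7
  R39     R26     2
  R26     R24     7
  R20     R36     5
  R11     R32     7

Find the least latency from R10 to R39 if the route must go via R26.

Best R10 to R26: R10–R23–R11–R32–R26 costing 14
Best R26 to R39: R26–R39 costing 2
Total via R26: 14 + 2 = 16 ms.

16 ms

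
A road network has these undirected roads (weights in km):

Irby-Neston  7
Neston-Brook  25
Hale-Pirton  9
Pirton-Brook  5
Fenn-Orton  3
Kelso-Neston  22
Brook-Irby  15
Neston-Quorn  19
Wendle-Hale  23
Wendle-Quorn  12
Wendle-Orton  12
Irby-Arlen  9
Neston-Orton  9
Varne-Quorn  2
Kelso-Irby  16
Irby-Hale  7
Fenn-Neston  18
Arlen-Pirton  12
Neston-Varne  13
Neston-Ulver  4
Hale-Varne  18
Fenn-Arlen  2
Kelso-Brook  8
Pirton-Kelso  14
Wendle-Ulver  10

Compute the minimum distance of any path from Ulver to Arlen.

Running Dijkstra from Ulver:
Ulver: 0
Neston: 4  (via Ulver)
Wendle: 10  (via Ulver)
Irby: 11  (via Neston)
Orton: 13  (via Neston)
Fenn: 16  (via Orton)
Varne: 17  (via Neston)
Arlen: 18  (via Fenn)
Shortest route: Ulver–Neston–Orton–Fenn–Arlen = 18 km.

18 km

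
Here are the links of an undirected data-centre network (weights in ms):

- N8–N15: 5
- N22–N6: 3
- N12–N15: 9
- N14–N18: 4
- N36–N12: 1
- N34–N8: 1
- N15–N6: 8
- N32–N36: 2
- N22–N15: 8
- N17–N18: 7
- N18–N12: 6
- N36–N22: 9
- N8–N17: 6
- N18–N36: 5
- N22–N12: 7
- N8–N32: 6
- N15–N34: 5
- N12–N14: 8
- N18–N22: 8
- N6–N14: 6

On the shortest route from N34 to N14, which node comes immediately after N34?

Compare a few routes:
N34 - N15 - N6 - N14: 5+8+6 = 19
N34 - N8 - N32 - N36 - N12 - N14: 1+6+2+1+8 = 18
N34 - N8 - N32 - N36 - N12 - N18 - N14: 1+6+2+1+6+4 = 20
The minimum is 18 ms via N34 - N8 - N32 - N36 - N12 - N14.
So from N34 the first move is to N8.

N8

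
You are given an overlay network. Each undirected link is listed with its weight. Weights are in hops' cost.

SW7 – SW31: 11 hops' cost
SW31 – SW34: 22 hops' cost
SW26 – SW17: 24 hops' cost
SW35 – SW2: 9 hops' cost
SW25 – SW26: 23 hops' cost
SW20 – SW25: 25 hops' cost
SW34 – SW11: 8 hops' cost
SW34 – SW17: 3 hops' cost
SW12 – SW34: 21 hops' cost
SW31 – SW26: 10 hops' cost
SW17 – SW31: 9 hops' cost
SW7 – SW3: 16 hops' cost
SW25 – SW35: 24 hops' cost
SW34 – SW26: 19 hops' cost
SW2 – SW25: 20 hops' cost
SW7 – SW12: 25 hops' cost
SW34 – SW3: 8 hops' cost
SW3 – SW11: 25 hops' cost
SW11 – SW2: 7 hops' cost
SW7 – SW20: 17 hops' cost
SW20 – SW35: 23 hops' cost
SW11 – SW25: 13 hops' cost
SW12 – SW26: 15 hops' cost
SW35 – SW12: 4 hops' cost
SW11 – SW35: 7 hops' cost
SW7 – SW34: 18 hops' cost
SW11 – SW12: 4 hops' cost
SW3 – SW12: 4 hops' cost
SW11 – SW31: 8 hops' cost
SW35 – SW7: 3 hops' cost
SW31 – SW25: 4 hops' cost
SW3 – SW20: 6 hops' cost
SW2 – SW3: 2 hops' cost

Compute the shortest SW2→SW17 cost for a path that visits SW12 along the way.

Shortest SW2→SW12: SW2–SW3–SW12 = 6
Shortest SW12→SW17: SW12–SW11–SW34–SW17 = 15
Total via SW12: 6 + 15 = 21 hops' cost.

21 hops' cost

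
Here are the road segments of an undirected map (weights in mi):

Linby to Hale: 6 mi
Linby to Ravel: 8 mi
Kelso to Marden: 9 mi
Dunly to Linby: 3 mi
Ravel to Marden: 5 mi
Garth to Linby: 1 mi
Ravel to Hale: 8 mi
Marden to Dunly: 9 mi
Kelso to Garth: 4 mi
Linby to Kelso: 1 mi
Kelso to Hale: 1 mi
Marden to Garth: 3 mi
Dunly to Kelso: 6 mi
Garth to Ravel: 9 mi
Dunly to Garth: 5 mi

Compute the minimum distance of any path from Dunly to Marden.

Shortest distances from Dunly:
Dunly: 0
Linby: 3  (via Dunly)
Garth: 4  (via Linby)
Kelso: 4  (via Linby)
Hale: 5  (via Kelso)
Marden: 7  (via Garth)
Shortest route: Dunly → Linby → Garth → Marden = 7 mi.

7 mi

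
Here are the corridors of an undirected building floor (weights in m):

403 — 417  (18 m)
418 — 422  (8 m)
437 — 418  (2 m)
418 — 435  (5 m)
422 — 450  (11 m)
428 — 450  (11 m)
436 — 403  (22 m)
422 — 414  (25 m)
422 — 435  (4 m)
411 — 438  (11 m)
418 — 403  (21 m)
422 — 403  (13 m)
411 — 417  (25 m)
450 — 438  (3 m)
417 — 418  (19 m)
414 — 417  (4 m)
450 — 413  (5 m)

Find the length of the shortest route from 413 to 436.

51 m

Settle nodes by increasing distance from 413:
413: 0
450: 5  (via 413)
438: 8  (via 450)
428: 16  (via 450)
422: 16  (via 450)
411: 19  (via 438)
435: 20  (via 422)
418: 24  (via 422)
437: 26  (via 418)
403: 29  (via 422)
414: 41  (via 422)
417: 43  (via 418)
436: 51  (via 403)
Shortest route: 413–450–422–403–436 = 51 m.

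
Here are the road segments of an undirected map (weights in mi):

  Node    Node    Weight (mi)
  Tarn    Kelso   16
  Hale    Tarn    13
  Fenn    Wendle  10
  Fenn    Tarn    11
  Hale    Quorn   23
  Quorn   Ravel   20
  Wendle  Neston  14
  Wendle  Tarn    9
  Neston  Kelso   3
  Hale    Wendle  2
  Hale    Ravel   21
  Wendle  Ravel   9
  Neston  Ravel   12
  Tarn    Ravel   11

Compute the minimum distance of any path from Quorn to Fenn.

35 mi

Compare a few routes:
Quorn → Ravel → Tarn → Fenn: 20+11+11 = 42
Quorn → Ravel → Wendle → Fenn: 20+9+10 = 39
Quorn → Hale → Wendle → Tarn → Fenn: 23+2+9+11 = 45
Quorn → Hale → Wendle → Fenn: 23+2+10 = 35
The minimum is 35 mi via Quorn → Hale → Wendle → Fenn.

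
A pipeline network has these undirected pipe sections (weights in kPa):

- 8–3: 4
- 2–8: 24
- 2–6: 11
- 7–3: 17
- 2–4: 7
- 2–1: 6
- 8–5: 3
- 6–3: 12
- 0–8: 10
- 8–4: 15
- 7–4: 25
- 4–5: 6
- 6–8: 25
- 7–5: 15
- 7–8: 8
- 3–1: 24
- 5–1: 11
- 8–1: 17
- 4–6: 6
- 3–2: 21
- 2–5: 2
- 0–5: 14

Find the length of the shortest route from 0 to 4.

19 kPa

Running Dijkstra from 0:
0: 0
8: 10  (via 0)
5: 13  (via 8)
3: 14  (via 8)
2: 15  (via 5)
7: 18  (via 8)
4: 19  (via 5)
Shortest route: 0 → 8 → 5 → 4 = 19 kPa.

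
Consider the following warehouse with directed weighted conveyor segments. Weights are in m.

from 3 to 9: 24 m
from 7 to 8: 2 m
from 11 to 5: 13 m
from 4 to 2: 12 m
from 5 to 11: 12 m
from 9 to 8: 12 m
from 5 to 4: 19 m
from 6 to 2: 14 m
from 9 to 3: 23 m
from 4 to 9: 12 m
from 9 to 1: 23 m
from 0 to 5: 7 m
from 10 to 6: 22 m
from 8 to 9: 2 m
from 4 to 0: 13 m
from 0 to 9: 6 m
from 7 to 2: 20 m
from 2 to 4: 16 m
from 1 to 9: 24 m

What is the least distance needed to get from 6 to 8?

54 m

Running Dijkstra from 6:
6: 0
2: 14  (via 6)
4: 30  (via 2)
9: 42  (via 4)
0: 43  (via 4)
5: 50  (via 0)
8: 54  (via 9)
Shortest route: 6 → 2 → 4 → 9 → 8 = 54 m.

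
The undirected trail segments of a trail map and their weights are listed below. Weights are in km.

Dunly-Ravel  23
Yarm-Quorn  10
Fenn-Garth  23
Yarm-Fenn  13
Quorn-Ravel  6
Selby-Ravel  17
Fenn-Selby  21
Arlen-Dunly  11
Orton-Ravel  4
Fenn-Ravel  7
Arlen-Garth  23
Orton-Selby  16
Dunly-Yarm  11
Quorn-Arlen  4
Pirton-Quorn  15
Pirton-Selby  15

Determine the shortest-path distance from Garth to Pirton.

Settle nodes by increasing distance from Garth:
Garth: 0
Arlen: 23  (via Garth)
Fenn: 23  (via Garth)
Quorn: 27  (via Arlen)
Ravel: 30  (via Fenn)
Dunly: 34  (via Arlen)
Orton: 34  (via Ravel)
Yarm: 36  (via Fenn)
Pirton: 42  (via Quorn)
Shortest route: Garth–Arlen–Quorn–Pirton = 42 km.

42 km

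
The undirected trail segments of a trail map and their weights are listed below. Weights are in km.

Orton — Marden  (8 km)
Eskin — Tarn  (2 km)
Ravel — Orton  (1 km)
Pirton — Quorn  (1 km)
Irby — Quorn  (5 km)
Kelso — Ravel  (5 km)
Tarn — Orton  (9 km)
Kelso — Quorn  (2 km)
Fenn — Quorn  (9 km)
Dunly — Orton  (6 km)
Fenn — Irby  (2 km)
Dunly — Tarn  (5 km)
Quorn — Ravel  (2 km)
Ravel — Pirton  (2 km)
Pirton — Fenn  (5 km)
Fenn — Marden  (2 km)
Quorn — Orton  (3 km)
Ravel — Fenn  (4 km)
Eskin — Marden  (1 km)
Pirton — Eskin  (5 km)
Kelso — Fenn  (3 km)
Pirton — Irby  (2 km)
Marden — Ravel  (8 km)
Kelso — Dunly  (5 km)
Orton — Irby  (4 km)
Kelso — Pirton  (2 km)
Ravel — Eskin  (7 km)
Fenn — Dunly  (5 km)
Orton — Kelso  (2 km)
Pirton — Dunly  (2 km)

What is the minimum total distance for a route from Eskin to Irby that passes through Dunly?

11 km

Shortest Eskin→Dunly: Eskin–Tarn–Dunly = 7
Best Dunly to Irby: Dunly–Pirton–Irby costing 4
Total via Dunly: 7 + 4 = 11 km.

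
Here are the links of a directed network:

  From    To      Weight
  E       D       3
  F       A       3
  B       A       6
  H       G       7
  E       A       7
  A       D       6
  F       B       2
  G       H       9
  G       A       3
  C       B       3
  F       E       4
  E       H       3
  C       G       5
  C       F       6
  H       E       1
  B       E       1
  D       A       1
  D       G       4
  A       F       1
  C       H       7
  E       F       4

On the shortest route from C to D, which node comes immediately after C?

B

Enumerating some paths:
C - F - B - E - D: 6+2+1+3 = 12
C - B - E - D: 3+1+3 = 7
C - H - E - D: 7+1+3 = 11
The minimum is 7 via C - B - E - D.
So from C the first move is to B.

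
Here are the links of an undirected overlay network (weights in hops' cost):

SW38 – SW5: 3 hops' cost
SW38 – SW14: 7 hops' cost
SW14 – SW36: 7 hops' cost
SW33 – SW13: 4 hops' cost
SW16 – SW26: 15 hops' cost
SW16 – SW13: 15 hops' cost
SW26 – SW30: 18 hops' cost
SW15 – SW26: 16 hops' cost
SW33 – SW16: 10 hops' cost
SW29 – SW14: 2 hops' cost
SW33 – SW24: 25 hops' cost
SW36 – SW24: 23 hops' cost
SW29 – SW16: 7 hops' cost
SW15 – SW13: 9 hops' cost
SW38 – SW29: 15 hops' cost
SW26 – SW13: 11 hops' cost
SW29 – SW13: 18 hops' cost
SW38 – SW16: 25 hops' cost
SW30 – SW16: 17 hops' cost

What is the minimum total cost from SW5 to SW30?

Compare a few routes:
SW5 - SW38 - SW14 - SW29 - SW16 - SW30: 3+7+2+7+17 = 36
SW5 - SW38 - SW29 - SW16 - SW30: 3+15+7+17 = 42
Cheapest is SW5 - SW38 - SW14 - SW29 - SW16 - SW30 at 36 hops' cost.

36 hops' cost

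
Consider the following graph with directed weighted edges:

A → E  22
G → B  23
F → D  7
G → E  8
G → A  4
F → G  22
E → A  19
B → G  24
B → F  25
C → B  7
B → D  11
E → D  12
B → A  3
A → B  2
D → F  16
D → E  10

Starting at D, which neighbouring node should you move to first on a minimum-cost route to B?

Compare a few routes:
D → F → G → B: 16+22+23 = 61
D → F → G → A → B: 16+22+4+2 = 44
D → E → A → B: 10+19+2 = 31
Cheapest is D → E → A → B at 31.
So from D the first move is to E.

E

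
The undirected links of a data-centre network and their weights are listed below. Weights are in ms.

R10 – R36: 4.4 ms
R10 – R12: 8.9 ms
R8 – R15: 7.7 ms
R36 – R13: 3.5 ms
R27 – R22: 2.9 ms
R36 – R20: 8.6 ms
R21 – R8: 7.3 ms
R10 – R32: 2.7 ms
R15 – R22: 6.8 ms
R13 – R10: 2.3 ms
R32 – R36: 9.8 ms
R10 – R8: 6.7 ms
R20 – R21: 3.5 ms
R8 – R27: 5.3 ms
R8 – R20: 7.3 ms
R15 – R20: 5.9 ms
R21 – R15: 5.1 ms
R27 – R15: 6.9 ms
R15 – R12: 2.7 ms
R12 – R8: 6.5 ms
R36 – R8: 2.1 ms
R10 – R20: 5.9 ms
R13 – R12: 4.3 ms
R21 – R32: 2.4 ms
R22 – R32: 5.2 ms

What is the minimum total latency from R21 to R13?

Settle nodes by increasing distance from R21:
R21: 0
R32: 2.4  (via R21)
R20: 3.5  (via R21)
R15: 5.1  (via R21)
R10: 5.1  (via R32)
R8: 7.3  (via R21)
R13: 7.4  (via R10)
Shortest route: R21 → R32 → R10 → R13 = 7.4 ms.

7.4 ms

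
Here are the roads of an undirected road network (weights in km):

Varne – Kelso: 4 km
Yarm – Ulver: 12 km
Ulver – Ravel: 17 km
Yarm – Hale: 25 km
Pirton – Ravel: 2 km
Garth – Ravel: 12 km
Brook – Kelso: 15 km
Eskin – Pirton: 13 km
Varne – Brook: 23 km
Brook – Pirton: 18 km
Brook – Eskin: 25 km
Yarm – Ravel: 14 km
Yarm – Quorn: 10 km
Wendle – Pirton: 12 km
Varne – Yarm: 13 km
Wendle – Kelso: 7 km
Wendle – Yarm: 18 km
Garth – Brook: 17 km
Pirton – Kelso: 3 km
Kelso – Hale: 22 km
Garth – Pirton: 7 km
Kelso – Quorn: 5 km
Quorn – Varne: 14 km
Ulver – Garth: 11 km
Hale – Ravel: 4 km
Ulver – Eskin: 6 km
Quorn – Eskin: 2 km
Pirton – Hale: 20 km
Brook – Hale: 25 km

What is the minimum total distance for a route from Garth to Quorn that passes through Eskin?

19 km

Best Garth to Eskin: Garth–Ulver–Eskin costing 17
Best Eskin to Quorn: Eskin–Quorn costing 2
Total via Eskin: 17 + 2 = 19 km.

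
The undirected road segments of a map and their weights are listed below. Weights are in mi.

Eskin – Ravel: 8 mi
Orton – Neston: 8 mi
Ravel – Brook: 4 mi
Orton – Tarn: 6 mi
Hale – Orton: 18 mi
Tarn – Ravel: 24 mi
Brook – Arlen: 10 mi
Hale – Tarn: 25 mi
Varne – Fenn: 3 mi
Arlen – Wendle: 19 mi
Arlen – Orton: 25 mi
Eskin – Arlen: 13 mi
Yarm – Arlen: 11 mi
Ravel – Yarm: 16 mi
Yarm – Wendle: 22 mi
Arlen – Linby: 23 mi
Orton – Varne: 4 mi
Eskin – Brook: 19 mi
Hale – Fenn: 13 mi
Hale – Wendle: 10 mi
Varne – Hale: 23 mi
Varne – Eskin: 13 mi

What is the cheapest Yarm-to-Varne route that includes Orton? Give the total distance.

Best Yarm to Orton: Yarm → Arlen → Orton costing 36
Best Orton to Varne: Orton → Varne costing 4
Total via Orton: 36 + 4 = 40 mi.

40 mi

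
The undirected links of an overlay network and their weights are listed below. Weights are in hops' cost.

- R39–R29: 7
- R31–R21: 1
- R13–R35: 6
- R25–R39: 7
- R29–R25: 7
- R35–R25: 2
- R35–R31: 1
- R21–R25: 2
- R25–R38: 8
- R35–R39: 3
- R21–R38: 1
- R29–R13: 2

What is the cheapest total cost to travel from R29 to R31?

9 hops' cost

Compare a few routes:
R29–R13–R35–R31: 2+6+1 = 9
R29–R25–R35–R31: 7+2+1 = 10
R29–R25–R21–R31: 7+2+1 = 10
Cheapest is R29–R13–R35–R31 at 9 hops' cost.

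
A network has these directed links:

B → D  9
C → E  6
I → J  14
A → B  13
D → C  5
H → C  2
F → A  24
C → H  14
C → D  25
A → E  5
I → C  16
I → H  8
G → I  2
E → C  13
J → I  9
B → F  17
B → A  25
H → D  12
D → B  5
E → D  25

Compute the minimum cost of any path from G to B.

27

Compare a few routes:
G → I → H → C → E → D → B: 2+8+2+6+25+5 = 48
G → I → C → D → B: 2+16+25+5 = 48
G → I → H → D → B: 2+8+12+5 = 27
G → I → H → C → D → B: 2+8+2+25+5 = 42
Cheapest is G → I → H → D → B at 27.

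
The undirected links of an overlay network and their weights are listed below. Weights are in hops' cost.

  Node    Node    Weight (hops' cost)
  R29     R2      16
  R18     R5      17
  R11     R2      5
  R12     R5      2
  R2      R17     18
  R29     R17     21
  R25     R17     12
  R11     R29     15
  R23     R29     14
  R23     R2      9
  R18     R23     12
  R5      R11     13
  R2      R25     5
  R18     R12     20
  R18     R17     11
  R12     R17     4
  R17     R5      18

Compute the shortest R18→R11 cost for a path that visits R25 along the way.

33 hops' cost

Best R18 to R25: R18–R17–R25 costing 23
Shortest R25→R11: R25–R2–R11 = 10
Total via R25: 23 + 10 = 33 hops' cost.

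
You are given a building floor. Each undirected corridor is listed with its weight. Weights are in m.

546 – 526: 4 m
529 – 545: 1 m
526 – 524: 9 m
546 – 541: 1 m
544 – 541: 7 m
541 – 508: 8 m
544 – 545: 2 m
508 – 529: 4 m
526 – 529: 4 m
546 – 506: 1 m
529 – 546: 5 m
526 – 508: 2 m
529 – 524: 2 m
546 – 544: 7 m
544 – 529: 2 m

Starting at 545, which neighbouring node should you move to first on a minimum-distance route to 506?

Candidate routes:
545 - 544 - 529 - 546 - 506: 2+2+5+1 = 10
545 - 544 - 546 - 506: 2+7+1 = 10
545 - 529 - 546 - 506: 1+5+1 = 7
The minimum is 7 m via 545 - 529 - 546 - 506.
So from 545 the first move is to 529.

529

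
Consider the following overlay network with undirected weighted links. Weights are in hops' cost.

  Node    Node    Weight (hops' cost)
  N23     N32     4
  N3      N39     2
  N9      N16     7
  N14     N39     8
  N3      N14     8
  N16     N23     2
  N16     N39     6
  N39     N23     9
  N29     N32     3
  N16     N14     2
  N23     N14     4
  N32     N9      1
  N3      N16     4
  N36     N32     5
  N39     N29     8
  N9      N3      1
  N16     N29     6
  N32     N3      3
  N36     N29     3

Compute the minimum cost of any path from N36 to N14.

11 hops' cost

Settle nodes by increasing distance from N36:
N36: 0
N29: 3  (via N36)
N32: 5  (via N36)
N9: 6  (via N32)
N3: 7  (via N9)
N16: 9  (via N29)
N39: 9  (via N3)
N23: 9  (via N32)
N14: 11  (via N16)
Shortest route: N36 → N29 → N16 → N14 = 11 hops' cost.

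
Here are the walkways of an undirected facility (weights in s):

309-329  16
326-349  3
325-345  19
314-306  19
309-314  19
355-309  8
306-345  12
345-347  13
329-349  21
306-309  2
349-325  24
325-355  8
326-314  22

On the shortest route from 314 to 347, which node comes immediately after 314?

Compare a few routes:
314–309–306–345–347: 19+2+12+13 = 46
314–306–345–347: 19+12+13 = 44
314–306–309–355–325–345–347: 19+2+8+8+19+13 = 69
314–309–355–325–345–347: 19+8+8+19+13 = 67
The minimum is 44 s via 314–306–345–347.
So from 314 the first move is to 306.

306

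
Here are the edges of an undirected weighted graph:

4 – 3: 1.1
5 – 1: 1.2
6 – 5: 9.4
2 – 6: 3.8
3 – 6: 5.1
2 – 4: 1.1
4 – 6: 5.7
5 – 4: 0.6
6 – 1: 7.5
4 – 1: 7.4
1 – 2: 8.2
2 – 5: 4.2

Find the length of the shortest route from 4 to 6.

Candidate routes:
4 - 6: 5.7 = 5.7
4 - 5 - 2 - 6: 0.6+4.2+3.8 = 8.6
4 - 3 - 6: 1.1+5.1 = 6.2
4 - 2 - 6: 1.1+3.8 = 4.9
Cheapest is 4 - 2 - 6 at 4.9.

4.9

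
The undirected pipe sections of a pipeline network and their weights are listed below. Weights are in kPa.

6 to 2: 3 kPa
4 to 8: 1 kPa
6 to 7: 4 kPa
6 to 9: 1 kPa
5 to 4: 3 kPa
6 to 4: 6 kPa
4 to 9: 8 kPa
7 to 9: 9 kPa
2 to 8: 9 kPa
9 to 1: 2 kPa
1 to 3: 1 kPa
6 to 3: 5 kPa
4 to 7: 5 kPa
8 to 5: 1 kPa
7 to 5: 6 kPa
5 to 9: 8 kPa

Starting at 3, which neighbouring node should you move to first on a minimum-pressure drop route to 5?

1

Candidate routes:
3–1–9–6–4–8–5: 1+2+1+6+1+1 = 12
3–1–9–5: 1+2+8 = 11
3–1–9–4–8–5: 1+2+8+1+1 = 13
The minimum is 11 kPa via 3–1–9–5.
So from 3 the first move is to 1.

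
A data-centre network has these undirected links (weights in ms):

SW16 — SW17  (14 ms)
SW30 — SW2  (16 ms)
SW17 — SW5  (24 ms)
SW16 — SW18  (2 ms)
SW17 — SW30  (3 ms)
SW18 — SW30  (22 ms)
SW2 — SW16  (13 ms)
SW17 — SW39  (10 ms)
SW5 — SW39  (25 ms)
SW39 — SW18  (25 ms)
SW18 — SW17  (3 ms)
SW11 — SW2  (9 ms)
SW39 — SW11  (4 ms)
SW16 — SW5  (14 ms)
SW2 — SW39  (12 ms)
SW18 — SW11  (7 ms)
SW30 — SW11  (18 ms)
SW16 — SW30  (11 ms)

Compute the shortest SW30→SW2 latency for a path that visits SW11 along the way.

Shortest SW30→SW11: SW30 → SW17 → SW18 → SW11 = 13
Best SW11 to SW2: SW11 → SW2 costing 9
Total via SW11: 13 + 9 = 22 ms.

22 ms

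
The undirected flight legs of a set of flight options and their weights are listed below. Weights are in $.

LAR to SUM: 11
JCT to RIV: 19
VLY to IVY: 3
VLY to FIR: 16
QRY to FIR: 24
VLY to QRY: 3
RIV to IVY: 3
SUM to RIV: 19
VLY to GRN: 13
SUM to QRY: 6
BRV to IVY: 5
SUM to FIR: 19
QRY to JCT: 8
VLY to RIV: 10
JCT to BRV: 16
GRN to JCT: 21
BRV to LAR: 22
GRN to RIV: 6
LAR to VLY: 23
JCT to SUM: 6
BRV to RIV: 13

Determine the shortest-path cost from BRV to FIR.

$24

Enumerating some paths:
BRV–IVY–VLY–QRY–FIR: 5+3+3+24 = 35
BRV–IVY–RIV–VLY–FIR: 5+3+10+16 = 34
BRV–IVY–VLY–FIR: 5+3+16 = 24
Cheapest is BRV–IVY–VLY–FIR at $24.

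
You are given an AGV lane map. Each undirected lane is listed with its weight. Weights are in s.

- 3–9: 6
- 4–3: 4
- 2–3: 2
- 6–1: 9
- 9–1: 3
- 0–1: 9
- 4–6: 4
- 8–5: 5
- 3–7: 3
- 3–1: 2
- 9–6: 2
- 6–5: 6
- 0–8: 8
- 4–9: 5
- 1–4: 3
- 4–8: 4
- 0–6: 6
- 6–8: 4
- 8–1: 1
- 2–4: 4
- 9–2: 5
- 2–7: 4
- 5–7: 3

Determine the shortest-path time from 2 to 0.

Settle nodes by increasing distance from 2:
2: 0
3: 2  (via 2)
1: 4  (via 3)
4: 4  (via 2)
7: 4  (via 2)
8: 5  (via 1)
9: 5  (via 2)
5: 7  (via 7)
6: 7  (via 9)
0: 13  (via 1)
Shortest route: 2 → 3 → 1 → 0 = 13 s.

13 s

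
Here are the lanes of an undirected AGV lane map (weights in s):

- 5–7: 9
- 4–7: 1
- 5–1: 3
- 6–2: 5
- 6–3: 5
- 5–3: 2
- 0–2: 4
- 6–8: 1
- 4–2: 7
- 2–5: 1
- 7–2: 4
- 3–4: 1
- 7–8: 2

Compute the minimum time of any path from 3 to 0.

7 s

Running Dijkstra from 3:
3: 0
4: 1  (via 3)
5: 2  (via 3)
7: 2  (via 4)
2: 3  (via 5)
8: 4  (via 7)
1: 5  (via 5)
6: 5  (via 3)
0: 7  (via 2)
Shortest route: 3 → 5 → 2 → 0 = 7 s.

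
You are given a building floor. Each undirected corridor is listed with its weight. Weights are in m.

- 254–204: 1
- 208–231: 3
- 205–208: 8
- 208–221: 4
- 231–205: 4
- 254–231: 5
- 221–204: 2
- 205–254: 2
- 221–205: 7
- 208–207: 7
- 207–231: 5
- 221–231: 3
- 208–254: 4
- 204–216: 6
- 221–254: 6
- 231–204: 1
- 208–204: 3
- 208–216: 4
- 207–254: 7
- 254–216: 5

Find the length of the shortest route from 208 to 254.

4 m

Settle nodes by increasing distance from 208:
208: 0
231: 3  (via 208)
204: 3  (via 208)
254: 4  (via 208)
Shortest route: 208 → 254 = 4 m.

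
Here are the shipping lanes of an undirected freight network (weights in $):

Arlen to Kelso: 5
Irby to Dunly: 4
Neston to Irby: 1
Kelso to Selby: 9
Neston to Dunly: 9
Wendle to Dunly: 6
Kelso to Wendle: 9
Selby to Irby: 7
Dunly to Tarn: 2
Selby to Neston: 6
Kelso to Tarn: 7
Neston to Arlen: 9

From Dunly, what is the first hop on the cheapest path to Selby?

Irby

Candidate routes:
Dunly - Neston - Selby: 9+6 = 15
Dunly - Tarn - Kelso - Selby: 2+7+9 = 18
Dunly - Neston - Irby - Selby: 9+1+7 = 17
Dunly - Irby - Selby: 4+7 = 11
Cheapest is Dunly - Irby - Selby at $11.
So from Dunly the first move is to Irby.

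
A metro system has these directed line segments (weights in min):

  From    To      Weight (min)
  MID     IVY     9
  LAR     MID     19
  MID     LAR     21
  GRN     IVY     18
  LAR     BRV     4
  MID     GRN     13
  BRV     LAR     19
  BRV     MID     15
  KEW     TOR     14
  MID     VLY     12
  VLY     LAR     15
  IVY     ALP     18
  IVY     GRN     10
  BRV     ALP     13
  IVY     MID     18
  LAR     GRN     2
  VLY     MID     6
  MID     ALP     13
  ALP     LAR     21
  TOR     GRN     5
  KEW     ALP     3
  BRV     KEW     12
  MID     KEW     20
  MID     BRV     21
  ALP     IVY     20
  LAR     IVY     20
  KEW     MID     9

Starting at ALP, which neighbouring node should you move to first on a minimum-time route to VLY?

IVY

Compare a few routes:
ALP - LAR - BRV - MID - VLY: 21+4+15+12 = 52
ALP - IVY - MID - VLY: 20+18+12 = 50
ALP - LAR - BRV - KEW - MID - VLY: 21+4+12+9+12 = 58
ALP - LAR - MID - VLY: 21+19+12 = 52
Cheapest is ALP - IVY - MID - VLY at 50 min.
So from ALP the first move is to IVY.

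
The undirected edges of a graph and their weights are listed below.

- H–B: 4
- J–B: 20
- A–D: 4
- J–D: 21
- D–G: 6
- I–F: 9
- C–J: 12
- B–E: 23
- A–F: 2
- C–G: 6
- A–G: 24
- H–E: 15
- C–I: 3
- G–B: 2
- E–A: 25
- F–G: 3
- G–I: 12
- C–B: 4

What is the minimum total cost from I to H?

Enumerating some paths:
I → C → G → B → H: 3+6+2+4 = 15
I → C → B → H: 3+4+4 = 11
The minimum is 11 via I → C → B → H.

11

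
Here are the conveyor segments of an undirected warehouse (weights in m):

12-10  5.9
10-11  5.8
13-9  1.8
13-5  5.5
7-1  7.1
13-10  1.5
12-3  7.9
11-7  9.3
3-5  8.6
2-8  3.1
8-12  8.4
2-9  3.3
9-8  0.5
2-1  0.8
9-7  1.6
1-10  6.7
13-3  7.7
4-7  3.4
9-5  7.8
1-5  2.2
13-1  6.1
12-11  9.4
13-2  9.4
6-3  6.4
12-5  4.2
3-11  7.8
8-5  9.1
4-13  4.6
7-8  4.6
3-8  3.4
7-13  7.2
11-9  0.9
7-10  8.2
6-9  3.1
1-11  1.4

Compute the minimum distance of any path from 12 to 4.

Running Dijkstra from 12:
12: 0
5: 4.2  (via 12)
10: 5.9  (via 12)
1: 6.4  (via 5)
2: 7.2  (via 1)
13: 7.4  (via 10)
11: 7.8  (via 1)
3: 7.9  (via 12)
8: 8.4  (via 12)
9: 8.7  (via 11)
7: 10.3  (via 9)
6: 11.8  (via 9)
4: 12  (via 13)
Shortest route: 12 → 10 → 13 → 4 = 12 m.

12 m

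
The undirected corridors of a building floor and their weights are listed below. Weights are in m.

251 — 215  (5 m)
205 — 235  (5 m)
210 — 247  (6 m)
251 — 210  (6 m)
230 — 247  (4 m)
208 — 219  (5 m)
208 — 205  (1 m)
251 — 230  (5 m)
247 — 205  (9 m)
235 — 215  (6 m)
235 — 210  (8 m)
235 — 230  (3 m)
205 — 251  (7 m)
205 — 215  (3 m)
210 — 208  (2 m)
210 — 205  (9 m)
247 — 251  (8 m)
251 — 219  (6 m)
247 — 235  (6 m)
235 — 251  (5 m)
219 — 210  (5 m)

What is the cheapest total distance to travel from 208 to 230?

9 m

Settle nodes by increasing distance from 208:
208: 0
205: 1  (via 208)
210: 2  (via 208)
215: 4  (via 205)
219: 5  (via 208)
235: 6  (via 205)
251: 8  (via 205)
247: 8  (via 210)
230: 9  (via 235)
Shortest route: 208 → 205 → 235 → 230 = 9 m.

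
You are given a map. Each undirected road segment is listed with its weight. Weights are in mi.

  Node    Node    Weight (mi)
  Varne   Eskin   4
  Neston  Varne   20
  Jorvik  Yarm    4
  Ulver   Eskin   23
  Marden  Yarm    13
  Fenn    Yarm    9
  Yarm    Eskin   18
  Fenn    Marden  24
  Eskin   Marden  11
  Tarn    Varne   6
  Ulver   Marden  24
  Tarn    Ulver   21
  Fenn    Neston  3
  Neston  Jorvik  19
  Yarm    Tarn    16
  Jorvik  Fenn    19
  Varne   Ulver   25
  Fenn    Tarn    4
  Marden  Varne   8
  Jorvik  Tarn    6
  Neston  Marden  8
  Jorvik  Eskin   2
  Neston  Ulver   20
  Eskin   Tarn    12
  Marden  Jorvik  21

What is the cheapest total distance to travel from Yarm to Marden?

Running Dijkstra from Yarm:
Yarm: 0
Jorvik: 4  (via Yarm)
Eskin: 6  (via Jorvik)
Fenn: 9  (via Yarm)
Tarn: 10  (via Jorvik)
Varne: 10  (via Eskin)
Neston: 12  (via Fenn)
Marden: 13  (via Yarm)
Shortest route: Yarm–Marden = 13 mi.

13 mi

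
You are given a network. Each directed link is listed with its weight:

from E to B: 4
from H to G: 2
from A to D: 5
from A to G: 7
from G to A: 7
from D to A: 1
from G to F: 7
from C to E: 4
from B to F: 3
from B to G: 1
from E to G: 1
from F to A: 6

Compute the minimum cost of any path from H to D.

14

Shortest distances from H:
H: 0
G: 2  (via H)
A: 9  (via G)
F: 9  (via G)
D: 14  (via A)
Shortest route: H → G → A → D = 14.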